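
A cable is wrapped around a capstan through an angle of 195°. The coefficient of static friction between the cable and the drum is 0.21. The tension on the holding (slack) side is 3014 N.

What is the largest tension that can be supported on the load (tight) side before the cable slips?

T_max ≈ 6160 N

At impending slip the capstan equation gives T₂/T₁ = e^{μβ} with β in radians.
β = 195° × π/180 = 3.403 rad.
e^{μβ} = e^{0.21×3.403} = 2.044.
T₂ = T₁ · e^{μβ} = 3014 × 2.044 = 6160 N.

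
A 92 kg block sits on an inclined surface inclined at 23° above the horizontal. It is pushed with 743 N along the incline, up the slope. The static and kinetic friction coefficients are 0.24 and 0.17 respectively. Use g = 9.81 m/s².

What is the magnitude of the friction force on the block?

f ≈ 141 N (down the incline)

Normal force: N = m g cos θ = 92 × 9.81 × cos 23° = 830.8 N.
Parallel to the incline, ΣF = 0 gives f = m g sin θ − P = 352.6 − 743 = -390.4 N (up-slope positive).
Static friction can supply at most μ_s N = 199.4 N.
Since |-390.4| > 199.4 N, static friction cannot hold it; the block slides up the incline and kinetic friction applies: f = μ_k N = 0.17 × 830.8 = 141 N.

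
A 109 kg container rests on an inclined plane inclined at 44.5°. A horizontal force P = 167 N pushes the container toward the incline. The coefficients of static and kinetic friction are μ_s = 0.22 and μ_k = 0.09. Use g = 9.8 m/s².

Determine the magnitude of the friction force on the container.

Normal direction: N = m g cos θ + P sin θ = 878.9 N.
Parallel to the incline: P cos θ − m g sin θ = 119.1 − 748.7 = -629.6 N; the friction needed to balance this is 629.6 N acting up the slope.
Maximum static friction: μ_s N = 0.22 × 878.9 = 193.4 N.
|f_req| = 629.6 > 193.4 N → the container slides down the incline; f = μ_k N = 0.09 × 878.9 = 79.1 N.

f ≈ 79.1 N (up the incline)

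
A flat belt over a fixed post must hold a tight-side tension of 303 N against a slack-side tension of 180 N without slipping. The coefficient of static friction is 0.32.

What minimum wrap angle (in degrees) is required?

T₂/T₁ = e^{μβ} → β = ln(T₂/T₁)/μ.
β = ln(303/180)/0.32 = 0.5208/0.32 = 1.627 rad.
In degrees: β = 1.627 × 180/π = 93.2°.

β_min ≈ 93.2°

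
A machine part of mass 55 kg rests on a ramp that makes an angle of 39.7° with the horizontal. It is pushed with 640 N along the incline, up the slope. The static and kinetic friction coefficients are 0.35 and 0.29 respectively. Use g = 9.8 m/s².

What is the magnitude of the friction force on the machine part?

Perpendicular to the surface, N = m g cos θ = 55·9.8·cos 39.7° = 414.7 N.
Parallel to the incline, ΣF = 0 gives f = m g sin θ − P = 344.3 − 640 = -295.7 N (up-slope positive).
The static-friction ceiling is μ_s N = 0.35 × 414.7 = 145.1 N.
|-295.7| exceeds 145.1 N, so the machine part slips up-slope; friction is kinetic, f = μ_k N = 0.29×414.7 = 120 N.

f ≈ 120 N (down the incline)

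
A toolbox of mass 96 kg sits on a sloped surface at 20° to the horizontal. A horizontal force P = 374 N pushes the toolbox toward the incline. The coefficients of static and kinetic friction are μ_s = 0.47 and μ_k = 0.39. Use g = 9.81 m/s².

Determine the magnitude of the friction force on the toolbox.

Resolve perpendicular to the incline: N = m g cos θ + P sin θ = 96×9.81×cos 20° + 374×sin 20° = 1013 N.
Along the incline, the net driving force (taking up-slope positive) is P cos θ − m g sin θ = 351.4 − 322.1 = 29.34 N, so equilibrium requires friction f = -29.34 N (down-slope).
Maximum static friction: μ_s N = 0.47 × 1013 = 476.1 N.
Since 29.34 N is within the 476.1 N limit, the toolbox stays put and friction is exactly 29.3 N.

f ≈ 29.3 N (down the incline)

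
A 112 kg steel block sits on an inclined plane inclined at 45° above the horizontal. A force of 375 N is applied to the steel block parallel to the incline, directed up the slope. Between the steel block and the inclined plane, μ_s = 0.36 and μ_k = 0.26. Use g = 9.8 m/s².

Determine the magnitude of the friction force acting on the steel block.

Perpendicular to the surface, N = m g cos θ = 112·9.8·cos 45° = 776.1 N.
For equilibrium along the incline the friction force must supply f = m g sin θ − P = 776.1 − 375 = 401.1 N (positive meaning up-slope).
Static friction can supply at most μ_s N = 279.4 N.
|401.1| exceeds 279.4 N, so the steel block slips down-slope; friction is kinetic, f = μ_k N = 0.26×776.1 = 202 N.

f ≈ 202 N (up the incline)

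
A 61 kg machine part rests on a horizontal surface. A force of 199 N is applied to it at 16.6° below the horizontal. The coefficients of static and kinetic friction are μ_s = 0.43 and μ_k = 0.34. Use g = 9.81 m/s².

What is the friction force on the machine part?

Vertical equilibrium gives N = m g + P sin α = 655.3 N.
For equilibrium, f = P cos α = 199×cos 16.6° = 190.7 N.
The static-friction limit is μ_s N = 281.8 N.
Since 190.7 N does not exceed the limit, the machine part stays at rest and f = 191 N.

f ≈ 191 N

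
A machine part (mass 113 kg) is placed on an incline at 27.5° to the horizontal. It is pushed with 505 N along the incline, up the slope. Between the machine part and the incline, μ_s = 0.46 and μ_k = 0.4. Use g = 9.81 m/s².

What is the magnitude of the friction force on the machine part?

f ≈ 6.86 N (up the incline)

Normal force: N = m g cos θ = 113 × 9.81 × cos 27.5° = 983.3 N.
For equilibrium along the incline the friction force must supply f = m g sin θ − P = 511.9 − 505 = 6.862 N (positive meaning up-slope).
Maximum static friction available: μ_s N = 0.46 × 983.3 = 452.3 N.
Since |6.862| ≤ 452.3 N, static friction is sufficient; f equals the required value, not μ_s N.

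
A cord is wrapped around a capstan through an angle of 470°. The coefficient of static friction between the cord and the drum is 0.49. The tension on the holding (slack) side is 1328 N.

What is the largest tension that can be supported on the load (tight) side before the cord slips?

T_max ≈ 73900 N

At impending slip the capstan equation gives T₂/T₁ = e^{μβ} with β in radians.
β = 470° × π/180 = 8.203 rad.
e^{μβ} = e^{0.49×8.203} = 55.67.
T₂ = T₁ · e^{μβ} = 1328 × 55.67 = 73900 N.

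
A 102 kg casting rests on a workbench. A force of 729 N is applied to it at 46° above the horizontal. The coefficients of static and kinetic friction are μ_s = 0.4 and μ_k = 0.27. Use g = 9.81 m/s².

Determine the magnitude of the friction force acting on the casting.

N = m g − P sin α = 1001 − 729×sin 46° = 476.2 N.
For equilibrium, f = P cos α = 729×cos 46° = 506.4 N.
The static-friction limit is μ_s N = 190.5 N.
The required friction exceeds μ_s N, so the casting moves and f = μ_k N = 129 N.

f ≈ 129 N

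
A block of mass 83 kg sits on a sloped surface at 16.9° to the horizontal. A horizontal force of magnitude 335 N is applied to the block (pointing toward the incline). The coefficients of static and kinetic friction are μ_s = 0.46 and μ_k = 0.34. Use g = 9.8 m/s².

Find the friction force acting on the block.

Normal direction: N = m g cos θ + P sin θ = 875.7 N.
Parallel to the incline: P cos θ − m g sin θ = 320.5 − 236.5 = 84.08 N; the friction needed to balance this is 84.08 N acting down the slope.
Maximum static friction: μ_s N = 0.46 × 875.7 = 402.8 N.
|f_req| = 84.08 ≤ 402.8 N → the block is in equilibrium; friction equals the required value.

f ≈ 84.1 N (down the incline)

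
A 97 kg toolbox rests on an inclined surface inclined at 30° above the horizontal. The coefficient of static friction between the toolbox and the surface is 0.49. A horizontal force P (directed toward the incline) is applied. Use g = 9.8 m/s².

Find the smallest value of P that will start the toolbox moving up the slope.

At impending motion up the slope, friction acts down-slope at its limit: f = μ_s N.
Perpendicular to the incline: N = m g cos θ + P sin θ.
Along the incline: P cos θ = m g sin θ + μ_s N = m g sin θ + μ_s (m g cos θ + P sin θ).
Solving, P (cos θ − μ_s sin θ) = m g (sin θ + μ_s cos θ), so P = 97×9.8×(sin 30° + 0.49 cos 30°)/(cos 30° − 0.49 sin 30°) = 951×0.9244/0.621 = 1410 N.

P ≈ 1410 N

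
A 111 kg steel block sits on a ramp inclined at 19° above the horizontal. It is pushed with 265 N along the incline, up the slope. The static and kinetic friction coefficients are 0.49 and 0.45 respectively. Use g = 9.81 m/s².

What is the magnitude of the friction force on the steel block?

Perpendicular to the surface, N = m g cos θ = 111·9.81·cos 19° = 1030 N.
For equilibrium along the incline the friction force must supply f = m g sin θ − P = 354.5 − 265 = 89.51 N (positive meaning up-slope).
Maximum static friction available: μ_s N = 0.49 × 1030 = 504.5 N.
Since |89.51| ≤ 504.5 N, no slip — friction simply equals what equilibrium demands.

f ≈ 89.5 N (up the incline)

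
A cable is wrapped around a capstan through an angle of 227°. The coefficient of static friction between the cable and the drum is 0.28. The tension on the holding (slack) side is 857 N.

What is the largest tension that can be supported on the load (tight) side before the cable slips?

At impending slip the capstan equation gives T₂/T₁ = e^{μβ} with β in radians.
β = 227° × π/180 = 3.962 rad.
e^{μβ} = e^{0.28×3.962} = 3.032.
T₂ = T₁ · e^{μβ} = 857 × 3.032 = 2600 N.

T_max ≈ 2600 N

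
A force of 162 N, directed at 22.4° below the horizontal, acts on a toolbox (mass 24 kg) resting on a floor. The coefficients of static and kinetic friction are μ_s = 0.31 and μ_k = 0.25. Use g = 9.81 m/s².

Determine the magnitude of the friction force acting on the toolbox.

f ≈ 74.3 N

Vertical equilibrium gives N = m g + P sin α = 297.2 N.
For equilibrium, f = P cos α = 162×cos 22.4° = 149.8 N.
μ_s N = 0.31 × 297.2 = 92.12 N.
149.8 > 92.12 N → the toolbox slides; f = μ_k N = 0.25×297.2 = 74.3 N.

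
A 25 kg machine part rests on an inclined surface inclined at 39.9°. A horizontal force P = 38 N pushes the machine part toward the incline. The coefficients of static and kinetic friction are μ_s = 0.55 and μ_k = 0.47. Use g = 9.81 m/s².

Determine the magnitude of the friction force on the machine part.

f ≈ 99.9 N (up the incline)

Resolve perpendicular to the incline: N = m g cos θ + P sin θ = 25×9.81×cos 39.9° + 38×sin 39.9° = 212.5 N.
Parallel to the incline: P cos θ − m g sin θ = 29.15 − 157.3 = -128.2 N; the friction needed to balance this is 128.2 N acting up the slope.
The limit of static friction is μ_s N = 116.9 N.
The required 128.2 N exceeds the static limit, so the machine part slides down-slope and f = μ_k N = 0.47×212.5 = 99.9 N.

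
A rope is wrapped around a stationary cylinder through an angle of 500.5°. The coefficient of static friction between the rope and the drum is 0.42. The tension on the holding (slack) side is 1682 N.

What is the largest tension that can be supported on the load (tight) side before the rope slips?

T_max ≈ 65900 N

At impending slip the capstan equation gives T₂/T₁ = e^{μβ} with β in radians.
β = 500.5° × π/180 = 8.735 rad.
e^{μβ} = e^{0.42×8.735} = 39.21.
T₂ = T₁ · e^{μβ} = 1682 × 39.21 = 65900 N.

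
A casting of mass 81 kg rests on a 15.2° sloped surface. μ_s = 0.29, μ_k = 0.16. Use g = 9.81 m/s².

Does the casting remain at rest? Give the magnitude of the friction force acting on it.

N = m g cos θ = 767 N.
Down-slope weight component: m g sin θ = 208 N.
μ_s N = 222 N.
208 ≤ 222 N, so it stays put; friction = 208 N.

f ≈ 208 N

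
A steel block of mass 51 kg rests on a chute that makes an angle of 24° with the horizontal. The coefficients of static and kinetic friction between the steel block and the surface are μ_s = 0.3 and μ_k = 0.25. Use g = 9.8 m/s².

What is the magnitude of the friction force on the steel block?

Perpendicular to the surface, N = m g cos θ = 51·9.8·cos 24° = 456.6 N.
For equilibrium along the incline, friction must balance the weight component: f = m g sin θ = 203.3 N up the slope.
The static-friction ceiling is μ_s N = 0.3 × 456.6 = 137 N.
|203.3| exceeds 137 N, so the steel block slips down-slope; friction is kinetic, f = μ_k N = 0.25×456.6 = 114 N.

f ≈ 114 N (up the incline)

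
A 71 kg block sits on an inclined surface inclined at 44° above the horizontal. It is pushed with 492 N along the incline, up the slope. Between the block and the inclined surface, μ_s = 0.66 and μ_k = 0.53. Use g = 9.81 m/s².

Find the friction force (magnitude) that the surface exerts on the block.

f ≈ 8.16 N (down the incline)

Normal force: N = m g cos θ = 71 × 9.81 × cos 44° = 501 N.
For equilibrium along the incline the friction force must supply f = m g sin θ − P = 483.8 − 492 = -8.163 N (positive meaning up-slope).
Static friction can supply at most μ_s N = 330.7 N.
Since |-8.163| ≤ 330.7 N, the block remains in static equilibrium and friction takes exactly the required value.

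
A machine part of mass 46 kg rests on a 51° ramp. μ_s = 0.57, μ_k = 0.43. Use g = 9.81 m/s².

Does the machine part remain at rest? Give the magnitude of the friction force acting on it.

f ≈ 122 N

N = m g cos θ = 284 N.
Down-slope weight component: m g sin θ = 351 N.
μ_s N = 162 N.
351 > 162 N, so it slides; kinetic friction f = μ_k N = 0.43×284 = 122 N.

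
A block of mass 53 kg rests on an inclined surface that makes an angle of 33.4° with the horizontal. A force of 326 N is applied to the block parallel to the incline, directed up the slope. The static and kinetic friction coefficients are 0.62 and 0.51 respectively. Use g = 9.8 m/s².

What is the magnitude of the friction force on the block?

f ≈ 40.1 N (down the incline)

Normal force: N = m g cos θ = 53 × 9.8 × cos 33.4° = 433.6 N.
Parallel to the incline, ΣF = 0 gives f = m g sin θ − P = 285.9 − 326 = -40.08 N (up-slope positive).
The static-friction ceiling is μ_s N = 0.62 × 433.6 = 268.8 N.
Since |-40.08| ≤ 268.8 N, static friction is sufficient; f equals the required value, not μ_s N.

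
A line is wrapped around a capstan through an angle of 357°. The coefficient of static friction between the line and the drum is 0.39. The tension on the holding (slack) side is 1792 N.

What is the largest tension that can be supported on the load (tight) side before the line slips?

T_max ≈ 20400 N

At impending slip the capstan equation gives T₂/T₁ = e^{μβ} with β in radians.
β = 357° × π/180 = 6.231 rad.
e^{μβ} = e^{0.39×6.231} = 11.36.
T₂ = T₁ · e^{μβ} = 1792 × 11.36 = 20400 N.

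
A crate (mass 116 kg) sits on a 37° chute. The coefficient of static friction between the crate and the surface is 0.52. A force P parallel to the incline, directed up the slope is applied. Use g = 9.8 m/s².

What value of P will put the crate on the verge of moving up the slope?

At impending motion up the slope, friction acts down-slope at its limit: f = μ_s N.
P is parallel to the surface, so N = m g cos θ = 908 N.
Along the incline: P = m g sin θ + μ_s N = 684 + 0.52×908 = 1160 N.

P ≈ 1160 N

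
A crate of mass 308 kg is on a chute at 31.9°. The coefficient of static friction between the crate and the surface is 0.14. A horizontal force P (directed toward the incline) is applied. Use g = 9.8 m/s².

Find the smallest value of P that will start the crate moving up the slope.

At impending motion up the slope, friction acts down-slope at its limit: f = μ_s N.
Perpendicular to the incline: N = m g cos θ + P sin θ.
Along the incline: P cos θ = m g sin θ + μ_s N = m g sin θ + μ_s (m g cos θ + P sin θ).
Solving, P (cos θ − μ_s sin θ) = m g (sin θ + μ_s cos θ), so P = 308×9.8×(sin 31.9° + 0.14 cos 31.9°)/(cos 31.9° − 0.14 sin 31.9°) = 3020×0.6473/0.775 = 2520 N.

P ≈ 2520 N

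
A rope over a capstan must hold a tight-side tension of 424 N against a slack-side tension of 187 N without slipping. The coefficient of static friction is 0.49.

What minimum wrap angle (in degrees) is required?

β_min ≈ 95.7°

T₂/T₁ = e^{μβ} → β = ln(T₂/T₁)/μ.
β = ln(424/187)/0.49 = 0.8186/0.49 = 1.671 rad.
In degrees: β = 1.671 × 180/π = 95.7°.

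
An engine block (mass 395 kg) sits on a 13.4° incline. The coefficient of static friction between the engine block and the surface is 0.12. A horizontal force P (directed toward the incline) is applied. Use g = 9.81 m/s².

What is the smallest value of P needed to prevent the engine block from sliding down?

The engine block tends to slide down (tan θ > μ_s), so at the point of impending slip friction acts up-slope at its limit: f = μ_s N.
Perpendicular to the incline: N = m g cos θ + P sin θ.
Along the incline: P cos θ + μ_s N = m g sin θ, i.e. P cos θ + μ_s (m g cos θ + P sin θ) = m g sin θ.
Solving, P (cos θ + μ_s sin θ) = m g (sin θ − μ_s cos θ), so P = 3870×0.115/1.001 = 445 N.

P_min ≈ 445 N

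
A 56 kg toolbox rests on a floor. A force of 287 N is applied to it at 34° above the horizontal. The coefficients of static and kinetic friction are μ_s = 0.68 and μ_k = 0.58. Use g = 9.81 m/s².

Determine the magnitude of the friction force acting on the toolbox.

The vertical component of P reduces the normal force: N = m g − P sin α = 549.4 − 160.5 = 388.9 N.
For equilibrium, f = P cos α = 287×cos 34° = 237.9 N.
The static-friction limit is μ_s N = 264.4 N.
237.9 ≤ 264.4 N → static; friction equals the required 238 N.

f ≈ 238 N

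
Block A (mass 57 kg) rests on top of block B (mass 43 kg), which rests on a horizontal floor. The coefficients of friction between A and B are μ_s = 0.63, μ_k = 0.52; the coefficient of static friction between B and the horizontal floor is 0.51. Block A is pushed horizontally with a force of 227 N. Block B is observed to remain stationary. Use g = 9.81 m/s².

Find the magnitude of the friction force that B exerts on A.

f ≈ 227 N

Between the blocks, N₁ = m_A g = 559.2 N.
Maximum static friction on A from B: μ_s N₁ = 0.63×559.2 = 352.3 N.
Since P = 227 N ≤ 352.3 N, A does not slip on B; friction on A equals P = 227 N.
By Newton's third law B feels 227 N forward from A. With B stationary, the floor's static friction on B balances it: f₂ = 227 N (well within μ_s(m_A+m_B)g = 500.3 N).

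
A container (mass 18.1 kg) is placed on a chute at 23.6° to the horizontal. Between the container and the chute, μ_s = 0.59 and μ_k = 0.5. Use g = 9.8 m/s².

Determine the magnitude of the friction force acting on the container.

f ≈ 71 N (up the incline)

Normal force: N = m g cos θ = 18.1 × 9.8 × cos 23.6° = 162.5 N.
For equilibrium along the incline, friction must balance the weight component: f = m g sin θ = 71.01 N up the slope.
The static-friction ceiling is μ_s N = 0.59 × 162.5 = 95.9 N.
Since |71.01| ≤ 95.9 N, no slip — friction simply equals what equilibrium demands.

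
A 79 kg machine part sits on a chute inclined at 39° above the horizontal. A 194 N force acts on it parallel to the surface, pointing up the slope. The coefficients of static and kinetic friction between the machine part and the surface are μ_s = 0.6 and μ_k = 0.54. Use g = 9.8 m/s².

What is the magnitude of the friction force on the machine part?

f ≈ 293 N (up the incline)

Perpendicular to the surface, N = m g cos θ = 79·9.8·cos 39° = 601.7 N.
The friction needed for equilibrium is m g sin θ − P = 487.2 − 194 = 293.2 N, measured positive up-slope.
The static-friction ceiling is μ_s N = 0.6 × 601.7 = 361 N.
Since |293.2| ≤ 361 N, no slip — friction simply equals what equilibrium demands.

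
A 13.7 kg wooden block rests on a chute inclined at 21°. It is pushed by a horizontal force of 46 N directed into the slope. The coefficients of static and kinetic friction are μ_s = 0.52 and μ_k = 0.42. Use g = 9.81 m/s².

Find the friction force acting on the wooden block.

f ≈ 5.22 N (up the incline)

Normal direction: N = m g cos θ + P sin θ = 142 N.
Parallel to the incline: P cos θ − m g sin θ = 42.94 − 48.16 = -5.219 N; the friction needed to balance this is 5.219 N acting up the slope.
The limit of static friction is μ_s N = 73.82 N.
|f_req| = 5.219 ≤ 73.82 N → the wooden block is in equilibrium; friction equals the required value.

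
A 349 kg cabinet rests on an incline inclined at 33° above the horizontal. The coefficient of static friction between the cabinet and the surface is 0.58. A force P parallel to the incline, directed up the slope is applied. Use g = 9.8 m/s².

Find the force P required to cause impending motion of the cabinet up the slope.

P ≈ 3530 N

At impending motion up the slope, friction acts down-slope at its limit: f = μ_s N.
P is parallel to the surface, so N = m g cos θ = 2870 N.
Along the incline: P = m g sin θ + μ_s N = 1860 + 0.58×2870 = 3530 N.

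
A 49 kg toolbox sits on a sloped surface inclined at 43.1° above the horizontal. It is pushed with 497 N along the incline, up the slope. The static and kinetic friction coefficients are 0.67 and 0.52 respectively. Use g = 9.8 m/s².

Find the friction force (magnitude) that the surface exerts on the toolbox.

Normal force: N = m g cos θ = 49 × 9.8 × cos 43.1° = 350.6 N.
For equilibrium along the incline the friction force must supply f = m g sin θ − P = 328.1 − 497 = -168.9 N (positive meaning up-slope).
The static-friction ceiling is μ_s N = 0.67 × 350.6 = 234.9 N.
Since |-168.9| ≤ 234.9 N, no slip — friction simply equals what equilibrium demands.

f ≈ 169 N (down the incline)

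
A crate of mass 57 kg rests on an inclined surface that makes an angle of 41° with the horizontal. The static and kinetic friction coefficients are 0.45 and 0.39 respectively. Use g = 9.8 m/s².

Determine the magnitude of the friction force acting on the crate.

f ≈ 164 N (up the incline)

The normal reaction is N = m g cos θ = 421.6 N.
For equilibrium along the incline, friction must balance the weight component: f = m g sin θ = 366.5 N up the slope.
Static friction can supply at most μ_s N = 189.7 N.
Since |366.5| > 189.7 N, static friction cannot hold it; the crate slides down the incline and kinetic friction applies: f = μ_k N = 0.39 × 421.6 = 164 N.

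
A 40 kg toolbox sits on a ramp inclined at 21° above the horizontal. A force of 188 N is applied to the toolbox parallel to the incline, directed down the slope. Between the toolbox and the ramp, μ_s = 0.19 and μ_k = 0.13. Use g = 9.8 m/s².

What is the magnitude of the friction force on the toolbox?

f ≈ 47.6 N (up the incline)

The normal reaction is N = m g cos θ = 366 N.
Parallel to the incline, ΣF = 0 gives f = m g sin θ + P = 140.5 + 188 = 328.5 N (up-slope positive).
Static friction can supply at most μ_s N = 69.53 N.
|328.5| exceeds 69.53 N, so the toolbox slips down-slope; friction is kinetic, f = μ_k N = 0.13×366 = 47.6 N.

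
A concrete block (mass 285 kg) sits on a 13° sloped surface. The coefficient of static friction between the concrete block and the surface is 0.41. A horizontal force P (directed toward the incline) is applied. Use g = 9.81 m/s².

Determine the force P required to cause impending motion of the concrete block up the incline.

P ≈ 1980 N

At impending motion up the slope, friction acts down-slope at its limit: f = μ_s N.
Perpendicular to the incline: N = m g cos θ + P sin θ.
Along the incline: P cos θ = m g sin θ + μ_s N = m g sin θ + μ_s (m g cos θ + P sin θ).
Solving, P (cos θ − μ_s sin θ) = m g (sin θ + μ_s cos θ), so P = 285×9.81×(sin 13° + 0.41 cos 13°)/(cos 13° − 0.41 sin 13°) = 2800×0.6244/0.8821 = 1980 N.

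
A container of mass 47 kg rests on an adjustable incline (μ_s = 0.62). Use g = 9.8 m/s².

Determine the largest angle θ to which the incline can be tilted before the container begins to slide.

θ_max ≈ 31.8°

At the slip threshold, m g sin θ = μ_s · m g cos θ, so tan θ = μ_s.
θ_max = arctan(0.62) = 31.8°.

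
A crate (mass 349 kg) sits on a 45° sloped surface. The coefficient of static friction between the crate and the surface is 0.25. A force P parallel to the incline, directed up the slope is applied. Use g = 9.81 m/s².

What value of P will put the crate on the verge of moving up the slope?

P ≈ 3030 N

At impending motion up the slope, friction acts down-slope at its limit: f = μ_s N.
P is parallel to the surface, so N = m g cos θ = 2420 N.
Along the incline: P = m g sin θ + μ_s N = 2420 + 0.25×2420 = 3030 N.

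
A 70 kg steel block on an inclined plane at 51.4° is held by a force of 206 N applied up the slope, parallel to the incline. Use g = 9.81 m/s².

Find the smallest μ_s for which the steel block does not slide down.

μ_s,min ≈ 0.772

N = m g cos θ = 428.4 N.
Friction must make up the shortfall along the incline: f = m g sin θ − P = 536.7 − 206 = 330.7 N.
At the threshold f = μ_s N, so μ_s,min = 330.7/428.4 = 0.772.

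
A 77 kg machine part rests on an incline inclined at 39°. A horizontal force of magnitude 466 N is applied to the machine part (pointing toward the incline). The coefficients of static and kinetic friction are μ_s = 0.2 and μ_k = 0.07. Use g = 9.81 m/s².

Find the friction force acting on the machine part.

f ≈ 113 N (up the incline)

Normal direction: N = m g cos θ + P sin θ = 880.3 N.
Along the incline, the net driving force (taking up-slope positive) is P cos θ − m g sin θ = 362.2 − 475.4 = -113.2 N, so equilibrium requires friction f = 113.2 N (up-slope).
The limit of static friction is μ_s N = 176.1 N.
|f_req| = 113.2 ≤ 176.1 N → the machine part is in equilibrium; friction equals the required value.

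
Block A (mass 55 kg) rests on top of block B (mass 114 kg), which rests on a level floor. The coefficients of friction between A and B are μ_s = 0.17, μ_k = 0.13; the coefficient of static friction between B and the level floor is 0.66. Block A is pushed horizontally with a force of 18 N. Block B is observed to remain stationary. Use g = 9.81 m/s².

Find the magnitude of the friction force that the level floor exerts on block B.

Normal force at the A–B interface: N₁ = m_A g = 539.6 N.
Maximum static friction on A from B: μ_s N₁ = 0.17×539.6 = 91.72 N.
P = 18 N is within that limit, so A and B move together (both at rest); the A–B friction is simply f₁ = P = 18 N.
B experiences an equal 18 N forward from A (third law). B is in equilibrium, so the floor supplies f₂ = 18 N of static friction (limit μ_s(m_A+m_B)g = 1094 N, not exceeded).

f ≈ 18 N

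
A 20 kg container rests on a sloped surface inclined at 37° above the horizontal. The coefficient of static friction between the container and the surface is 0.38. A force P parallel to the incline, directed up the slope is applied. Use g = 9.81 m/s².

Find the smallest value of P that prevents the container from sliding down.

P_min ≈ 58.5 N

The container tends to slide down (tan θ > μ_s), so at the point of impending slip friction acts up-slope at its limit: f = μ_s N.
P is parallel to the surface, so N = m g cos θ = 157 N.
Along the incline: P + μ_s N = m g sin θ, so P = 118 − 0.38×157 = 58.5 N.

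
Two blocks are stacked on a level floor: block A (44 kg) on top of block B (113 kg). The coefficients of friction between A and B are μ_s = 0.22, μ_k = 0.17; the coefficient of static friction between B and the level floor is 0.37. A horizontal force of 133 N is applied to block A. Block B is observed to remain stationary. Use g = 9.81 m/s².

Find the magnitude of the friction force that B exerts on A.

f ≈ 73.4 N

The normal force B exerts on A is simply A's weight, N₁ = 431.6 N.
Maximum static friction on A from B: μ_s N₁ = 0.22×431.6 = 94.96 N.
Since P = 133 N > 94.96 N, A slides on B; the A–B friction is kinetic: f₁ = μ_k N₁ = 0.17×431.6 = 73.4 N.
By Newton's third law B feels 73.4 N forward from A. With B stationary, the floor's static friction on B balances it: f₂ = 73.4 N (well within μ_s(m_A+m_B)g = 569.9 N).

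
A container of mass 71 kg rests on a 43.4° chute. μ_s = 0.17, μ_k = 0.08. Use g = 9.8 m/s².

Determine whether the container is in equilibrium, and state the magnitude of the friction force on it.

N = m g cos θ = 506 N.
Down-slope weight component: m g sin θ = 478 N.
μ_s N = 85.9 N.
478 > 85.9 N, so it slides; kinetic friction f = μ_k N = 0.08×506 = 40.4 N.

f ≈ 40.4 N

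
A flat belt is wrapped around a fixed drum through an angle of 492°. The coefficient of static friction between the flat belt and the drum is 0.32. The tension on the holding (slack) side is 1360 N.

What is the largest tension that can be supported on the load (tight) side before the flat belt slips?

T_max ≈ 21200 N

At impending slip the capstan equation gives T₂/T₁ = e^{μβ} with β in radians.
β = 492° × π/180 = 8.587 rad.
e^{μβ} = e^{0.32×8.587} = 15.61.
T₂ = T₁ · e^{μβ} = 1360 × 15.61 = 21200 N.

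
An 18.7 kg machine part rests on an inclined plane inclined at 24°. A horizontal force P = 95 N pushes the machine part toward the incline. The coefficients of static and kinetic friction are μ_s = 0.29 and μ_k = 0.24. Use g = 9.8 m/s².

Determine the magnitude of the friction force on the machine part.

f ≈ 12.2 N (down the incline)

Normal direction: N = m g cos θ + P sin θ = 206.1 N.
Along the incline, the net driving force (taking up-slope positive) is P cos θ − m g sin θ = 86.79 − 74.54 = 12.25 N, so equilibrium requires friction f = -12.25 N (down-slope).
Maximum static friction: μ_s N = 0.29 × 206.1 = 59.76 N.
Since 12.25 N is within the 59.76 N limit, the machine part stays put and friction is exactly 12.2 N.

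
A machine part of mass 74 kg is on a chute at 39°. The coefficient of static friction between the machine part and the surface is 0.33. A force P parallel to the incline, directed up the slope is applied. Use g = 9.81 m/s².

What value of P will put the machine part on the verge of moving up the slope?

P ≈ 643 N

At impending motion up the slope, friction acts down-slope at its limit: f = μ_s N.
P is parallel to the surface, so N = m g cos θ = 564 N.
Along the incline: P = m g sin θ + μ_s N = 457 + 0.33×564 = 643 N.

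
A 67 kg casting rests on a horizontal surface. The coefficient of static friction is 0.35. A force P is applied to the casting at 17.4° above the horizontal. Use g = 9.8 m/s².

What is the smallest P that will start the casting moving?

P ≈ 217 N

N = m g − P sin α (the pull lifts the casting).
At impending slip, P cos α = μ_s N = μ_s (m g − P sin α).
Solving: P (cos α + μ_s sin α) = μ_s m g → P = 0.35×657/(cos 17.4° + 0.35 sin 17.4°) = 230/1.059 = 217 N.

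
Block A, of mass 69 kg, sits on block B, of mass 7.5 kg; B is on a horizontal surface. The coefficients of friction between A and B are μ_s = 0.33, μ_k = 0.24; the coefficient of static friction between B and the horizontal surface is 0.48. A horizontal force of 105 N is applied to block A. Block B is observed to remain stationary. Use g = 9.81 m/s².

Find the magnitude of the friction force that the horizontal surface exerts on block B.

The normal force B exerts on A is simply A's weight, N₁ = 676.9 N.
So the A–B interface can sustain at most μ_s N₁ = 223.4 N of static friction.
Since P = 105 N ≤ 223.4 N, A does not slip on B; friction on A equals P = 105 N.
By Newton's third law B feels 105 N forward from A. With B stationary, the floor's static friction on B balances it: f₂ = 105 N (well within μ_s(m_A+m_B)g = 360.2 N).

f ≈ 105 N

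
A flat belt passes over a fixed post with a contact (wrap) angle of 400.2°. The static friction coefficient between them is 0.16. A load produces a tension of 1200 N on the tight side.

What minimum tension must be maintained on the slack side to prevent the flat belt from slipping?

Capstan equation at impending slip: T_tight/T_slack = e^{μβ}.
β = 400.2° = 6.985 rad; e^{μβ} = e^{0.16×6.985} = 3.057.
T_slack = T_tight / e^{μβ} = 1200 / 3.057 = 392 N.

T_min ≈ 392 N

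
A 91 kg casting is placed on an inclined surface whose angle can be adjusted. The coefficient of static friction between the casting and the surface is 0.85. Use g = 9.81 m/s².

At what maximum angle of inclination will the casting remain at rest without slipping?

At the slip threshold, m g sin θ = μ_s · m g cos θ, so tan θ = μ_s.
θ_max = arctan(0.85) = 40.4°.

θ_max ≈ 40.4°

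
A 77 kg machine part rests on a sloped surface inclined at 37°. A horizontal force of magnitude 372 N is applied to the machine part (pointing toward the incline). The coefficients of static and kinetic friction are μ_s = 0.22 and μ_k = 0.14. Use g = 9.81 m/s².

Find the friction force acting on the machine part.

The horizontal push has a component P sin θ into the surface, so N = m g cos θ + P sin θ = 603.3 + 223.9 = 827.1 N.
Parallel to the incline: P cos θ − m g sin θ = 297.1 − 454.6 = -157.5 N; the friction needed to balance this is 157.5 N acting up the slope.
The limit of static friction is μ_s N = 182 N.
|f_req| = 157.5 ≤ 182 N → the machine part is in equilibrium; friction equals the required value.

f ≈ 158 N (up the incline)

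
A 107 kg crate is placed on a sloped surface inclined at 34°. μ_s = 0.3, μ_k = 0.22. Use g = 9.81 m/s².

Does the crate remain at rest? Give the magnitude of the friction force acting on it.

f ≈ 191 N

N = m g cos θ = 870 N.
Down-slope weight component: m g sin θ = 587 N.
μ_s N = 261 N.
587 > 261 N, so it slides; kinetic friction f = μ_k N = 0.22×870 = 191 N.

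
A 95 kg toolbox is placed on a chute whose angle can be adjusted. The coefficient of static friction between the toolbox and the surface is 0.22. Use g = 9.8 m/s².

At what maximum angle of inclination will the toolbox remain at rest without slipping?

At the slip threshold, m g sin θ = μ_s · m g cos θ, so tan θ = μ_s.
θ_max = arctan(0.22) = 12.4°.

θ_max ≈ 12.4°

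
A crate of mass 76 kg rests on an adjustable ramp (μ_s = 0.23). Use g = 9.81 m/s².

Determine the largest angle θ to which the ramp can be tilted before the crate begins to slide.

θ_max ≈ 13°

At the slip threshold, m g sin θ = μ_s · m g cos θ, so tan θ = μ_s.
θ_max = arctan(0.23) = 13°.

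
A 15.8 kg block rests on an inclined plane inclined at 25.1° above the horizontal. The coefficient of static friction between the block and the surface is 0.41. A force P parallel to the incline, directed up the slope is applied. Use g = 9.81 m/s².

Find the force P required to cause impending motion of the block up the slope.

P ≈ 123 N

At impending motion up the slope, friction acts down-slope at its limit: f = μ_s N.
P is parallel to the surface, so N = m g cos θ = 140 N.
Along the incline: P = m g sin θ + μ_s N = 65.8 + 0.41×140 = 123 N.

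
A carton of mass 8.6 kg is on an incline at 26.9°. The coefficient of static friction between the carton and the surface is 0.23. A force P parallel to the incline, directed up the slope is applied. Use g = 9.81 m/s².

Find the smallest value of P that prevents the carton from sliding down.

The carton tends to slide down (tan θ > μ_s), so at the point of impending slip friction acts up-slope at its limit: f = μ_s N.
P is parallel to the surface, so N = m g cos θ = 75.2 N.
Along the incline: P + μ_s N = m g sin θ, so P = 38.2 − 0.23×75.2 = 20.9 N.

P_min ≈ 20.9 N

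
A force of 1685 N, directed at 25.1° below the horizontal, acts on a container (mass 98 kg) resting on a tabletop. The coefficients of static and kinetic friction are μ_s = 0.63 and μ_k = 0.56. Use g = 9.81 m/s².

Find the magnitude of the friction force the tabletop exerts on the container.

f ≈ 939 N

Vertical equilibrium gives N = m g + P sin α = 1676 N.
The horizontal driving force is P cos α = 1526 N, so equilibrium needs friction f = 1526 N.
The static-friction limit is μ_s N = 1056 N.
1526 > 1056 N → the container slides; f = μ_k N = 0.56×1676 = 939 N.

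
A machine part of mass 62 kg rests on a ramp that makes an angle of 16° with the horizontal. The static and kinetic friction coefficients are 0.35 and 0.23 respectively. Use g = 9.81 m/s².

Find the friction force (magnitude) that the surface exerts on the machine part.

f ≈ 168 N (up the incline)

Normal force: N = m g cos θ = 62 × 9.81 × cos 16° = 584.7 N.
For equilibrium along the incline, friction must balance the weight component: f = m g sin θ = 167.6 N up the slope.
Static friction can supply at most μ_s N = 204.6 N.
Since |167.6| ≤ 204.6 N, no slip — friction simply equals what equilibrium demands.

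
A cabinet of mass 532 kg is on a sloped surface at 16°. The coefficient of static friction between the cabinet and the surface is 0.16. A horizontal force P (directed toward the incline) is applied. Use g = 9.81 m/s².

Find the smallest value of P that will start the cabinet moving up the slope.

P ≈ 2440 N

At impending motion up the slope, friction acts down-slope at its limit: f = μ_s N.
Perpendicular to the incline: N = m g cos θ + P sin θ.
Along the incline: P cos θ = m g sin θ + μ_s N = m g sin θ + μ_s (m g cos θ + P sin θ).
Solving, P (cos θ − μ_s sin θ) = m g (sin θ + μ_s cos θ), so P = 532×9.81×(sin 16° + 0.16 cos 16°)/(cos 16° − 0.16 sin 16°) = 5220×0.4294/0.9172 = 2440 N.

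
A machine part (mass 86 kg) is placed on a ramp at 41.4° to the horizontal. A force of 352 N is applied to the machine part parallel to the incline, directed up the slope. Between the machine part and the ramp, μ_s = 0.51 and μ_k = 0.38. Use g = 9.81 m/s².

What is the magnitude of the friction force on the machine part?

f ≈ 206 N (up the incline)

Normal force: N = m g cos θ = 86 × 9.81 × cos 41.4° = 632.8 N.
For equilibrium along the incline the friction force must supply f = m g sin θ − P = 557.9 − 352 = 205.9 N (positive meaning up-slope).
The static-friction ceiling is μ_s N = 0.51 × 632.8 = 322.7 N.
Since |205.9| ≤ 322.7 N, no slip — friction simply equals what equilibrium demands.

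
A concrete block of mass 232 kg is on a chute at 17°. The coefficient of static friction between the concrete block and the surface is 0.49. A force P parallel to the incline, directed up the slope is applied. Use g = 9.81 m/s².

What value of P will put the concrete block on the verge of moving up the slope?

P ≈ 1730 N

At impending motion up the slope, friction acts down-slope at its limit: f = μ_s N.
P is parallel to the surface, so N = m g cos θ = 2180 N.
Along the incline: P = m g sin θ + μ_s N = 665 + 0.49×2180 = 1730 N.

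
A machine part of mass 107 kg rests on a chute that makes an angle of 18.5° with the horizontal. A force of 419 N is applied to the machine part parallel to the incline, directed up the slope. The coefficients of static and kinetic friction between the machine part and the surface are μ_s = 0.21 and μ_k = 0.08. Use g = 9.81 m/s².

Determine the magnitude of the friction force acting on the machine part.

f ≈ 85.9 N (down the incline)

Normal force: N = m g cos θ = 107 × 9.81 × cos 18.5° = 995.4 N.
The friction needed for equilibrium is m g sin θ − P = 333.1 − 419 = -85.93 N, measured positive up-slope.
The static-friction ceiling is μ_s N = 0.21 × 995.4 = 209 N.
Since |-85.93| ≤ 209 N, no slip — friction simply equals what equilibrium demands.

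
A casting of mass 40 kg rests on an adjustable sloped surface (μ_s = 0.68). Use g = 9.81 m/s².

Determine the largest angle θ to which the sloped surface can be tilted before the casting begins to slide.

θ_max ≈ 34.2°

At the slip threshold, m g sin θ = μ_s · m g cos θ, so tan θ = μ_s.
θ_max = arctan(0.68) = 34.2°.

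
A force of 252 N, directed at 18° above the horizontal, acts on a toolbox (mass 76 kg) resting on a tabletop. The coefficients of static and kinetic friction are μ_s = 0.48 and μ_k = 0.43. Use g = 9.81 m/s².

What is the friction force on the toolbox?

f ≈ 240 N

N = m g − P sin α = 745.6 − 252×sin 18° = 667.7 N.
Horizontally, friction must balance P cos α = 239.7 N.
The static-friction limit is μ_s N = 320.5 N.
Since 239.7 N does not exceed the limit, the toolbox stays at rest and f = 240 N.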